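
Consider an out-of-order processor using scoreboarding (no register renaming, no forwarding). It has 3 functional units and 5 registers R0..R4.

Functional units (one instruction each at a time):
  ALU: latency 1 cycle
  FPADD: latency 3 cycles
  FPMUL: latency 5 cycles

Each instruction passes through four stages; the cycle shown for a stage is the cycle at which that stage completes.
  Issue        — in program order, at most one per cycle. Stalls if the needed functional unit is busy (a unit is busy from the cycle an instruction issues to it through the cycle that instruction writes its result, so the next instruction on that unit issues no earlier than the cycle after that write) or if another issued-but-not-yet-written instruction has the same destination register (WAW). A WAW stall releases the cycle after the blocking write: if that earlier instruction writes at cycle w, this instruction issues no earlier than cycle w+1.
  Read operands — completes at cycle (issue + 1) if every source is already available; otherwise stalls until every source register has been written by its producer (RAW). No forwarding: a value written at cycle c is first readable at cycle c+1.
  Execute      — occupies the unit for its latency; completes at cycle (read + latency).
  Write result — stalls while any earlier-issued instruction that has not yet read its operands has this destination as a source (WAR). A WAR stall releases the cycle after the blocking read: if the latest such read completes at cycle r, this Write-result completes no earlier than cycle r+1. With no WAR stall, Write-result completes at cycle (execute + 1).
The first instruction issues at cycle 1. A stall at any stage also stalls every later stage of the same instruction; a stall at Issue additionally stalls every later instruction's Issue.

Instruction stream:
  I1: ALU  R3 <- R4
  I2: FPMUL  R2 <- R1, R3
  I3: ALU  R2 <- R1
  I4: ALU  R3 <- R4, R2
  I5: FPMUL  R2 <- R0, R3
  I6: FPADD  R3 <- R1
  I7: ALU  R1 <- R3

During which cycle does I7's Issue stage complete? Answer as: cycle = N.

I1: IS=1 RO=2 EX=3 WR=4
I2: IS=2 RO=5 EX=10 WR=11  [RAW R3: wait I1 write@4]
I3: IS=12 RO=13 EX=14 WR=15  [WAW R2: wait I2 write@11]
I4: IS=16 RO=17 EX=18 WR=19  [struct: ALU busy until I3 writes@15]
I5: IS=17 RO=20 EX=25 WR=26  [RAW R3: wait I4 write@19]
I6: IS=20 RO=21 EX=24 WR=25  [WAW R3: wait I4 write@19]
I7: IS=21 RO=26 EX=27 WR=28  [RAW R3: wait I6 write@25]

cycle = 21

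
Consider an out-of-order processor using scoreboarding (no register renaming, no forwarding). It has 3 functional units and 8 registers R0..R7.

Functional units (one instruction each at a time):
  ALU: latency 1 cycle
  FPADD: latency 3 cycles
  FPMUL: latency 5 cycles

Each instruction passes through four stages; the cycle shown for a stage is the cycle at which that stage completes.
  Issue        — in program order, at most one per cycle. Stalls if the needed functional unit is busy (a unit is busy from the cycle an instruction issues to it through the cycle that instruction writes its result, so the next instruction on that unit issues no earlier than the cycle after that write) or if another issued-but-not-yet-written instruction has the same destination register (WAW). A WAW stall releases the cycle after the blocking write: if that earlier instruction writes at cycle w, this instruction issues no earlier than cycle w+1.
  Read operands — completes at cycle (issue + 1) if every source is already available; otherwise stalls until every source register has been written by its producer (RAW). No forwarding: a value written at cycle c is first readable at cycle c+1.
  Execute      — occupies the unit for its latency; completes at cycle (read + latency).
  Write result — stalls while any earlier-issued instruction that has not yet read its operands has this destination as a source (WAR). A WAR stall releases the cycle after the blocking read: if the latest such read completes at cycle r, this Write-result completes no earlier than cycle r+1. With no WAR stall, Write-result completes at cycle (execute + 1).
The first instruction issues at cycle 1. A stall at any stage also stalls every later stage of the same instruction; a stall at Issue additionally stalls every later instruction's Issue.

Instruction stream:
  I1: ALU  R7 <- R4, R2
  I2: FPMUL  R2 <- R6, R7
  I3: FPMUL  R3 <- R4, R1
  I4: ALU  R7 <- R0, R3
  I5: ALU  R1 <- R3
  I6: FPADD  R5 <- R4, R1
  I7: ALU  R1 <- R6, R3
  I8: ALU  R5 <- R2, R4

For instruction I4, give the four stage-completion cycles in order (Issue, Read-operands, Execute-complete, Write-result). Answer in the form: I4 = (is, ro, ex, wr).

I4 = (13, 20, 21, 22)

[I1] 1/2/3/4
[I2] 2/5/10/11  (RAW R7: wait I1 write@4)
[I3] 12/13/18/19  (struct: FPMUL busy until I2 writes@11)
[I4] 13/20/21/22  (RAW R3: wait I3 write@19)
[I5] 23/24/25/26  (struct: ALU busy until I4 writes@22)
[I6] 24/27/30/31  (RAW R1: wait I5 write@26)
[I7] 27/28/29/30  (struct: ALU busy until I5 writes@26)
[I8] 32/33/34/35  (WAW R5: wait I6 write@31)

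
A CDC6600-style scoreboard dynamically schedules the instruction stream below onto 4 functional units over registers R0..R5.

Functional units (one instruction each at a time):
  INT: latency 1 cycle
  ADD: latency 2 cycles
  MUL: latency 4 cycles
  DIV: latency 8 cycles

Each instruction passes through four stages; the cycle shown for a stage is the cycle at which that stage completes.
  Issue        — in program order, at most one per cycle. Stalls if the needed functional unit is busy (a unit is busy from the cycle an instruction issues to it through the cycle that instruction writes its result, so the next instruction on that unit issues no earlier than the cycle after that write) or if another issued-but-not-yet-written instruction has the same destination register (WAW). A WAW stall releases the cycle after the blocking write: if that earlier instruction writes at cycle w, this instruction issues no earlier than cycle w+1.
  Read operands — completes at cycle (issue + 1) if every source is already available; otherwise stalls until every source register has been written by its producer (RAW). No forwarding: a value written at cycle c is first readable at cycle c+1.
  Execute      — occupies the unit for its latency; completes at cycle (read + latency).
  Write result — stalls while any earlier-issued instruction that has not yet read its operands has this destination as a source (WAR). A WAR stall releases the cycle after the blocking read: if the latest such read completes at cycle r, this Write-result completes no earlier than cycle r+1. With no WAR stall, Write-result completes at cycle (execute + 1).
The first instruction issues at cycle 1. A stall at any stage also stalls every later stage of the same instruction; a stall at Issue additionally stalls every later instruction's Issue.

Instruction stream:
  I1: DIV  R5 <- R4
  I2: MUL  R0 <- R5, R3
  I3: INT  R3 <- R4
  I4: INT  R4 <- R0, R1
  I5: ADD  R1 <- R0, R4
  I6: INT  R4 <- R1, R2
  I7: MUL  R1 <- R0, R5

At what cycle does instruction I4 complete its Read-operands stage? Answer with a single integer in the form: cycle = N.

cycle = 18

cycle 1: issue I1 (DIV)
cycle 2: I1 read-ops | issue I2 (MUL)
cycle 3: issue I3 (INT)
cycle 4: I3 read-ops
cycle 5: I3 finished on INT
cycle 10: I1 finished on DIV
cycle 11: I1→R5
cycle 12: I2 read-ops
cycle 13: I3→R3
cycle 14: issue I4 (INT)
cycle 15: issue I5 (ADD)
cycle 16: I2 finished on MUL
cycle 17: I2→R0
cycle 18: I4 read-ops
cycle 19: I4 finished on INT
cycle 20: I4→R4
cycle 21: I5 read-ops | issue I6 (INT)
cycle 23: I5 finished on ADD
cycle 24: I5→R1
cycle 25: I6 read-ops | issue I7 (MUL)
cycle 26: I6 finished on INT | I7 read-ops
cycle 27: I6→R4
cycle 30: I7 finished on MUL
cycle 31: I7→R1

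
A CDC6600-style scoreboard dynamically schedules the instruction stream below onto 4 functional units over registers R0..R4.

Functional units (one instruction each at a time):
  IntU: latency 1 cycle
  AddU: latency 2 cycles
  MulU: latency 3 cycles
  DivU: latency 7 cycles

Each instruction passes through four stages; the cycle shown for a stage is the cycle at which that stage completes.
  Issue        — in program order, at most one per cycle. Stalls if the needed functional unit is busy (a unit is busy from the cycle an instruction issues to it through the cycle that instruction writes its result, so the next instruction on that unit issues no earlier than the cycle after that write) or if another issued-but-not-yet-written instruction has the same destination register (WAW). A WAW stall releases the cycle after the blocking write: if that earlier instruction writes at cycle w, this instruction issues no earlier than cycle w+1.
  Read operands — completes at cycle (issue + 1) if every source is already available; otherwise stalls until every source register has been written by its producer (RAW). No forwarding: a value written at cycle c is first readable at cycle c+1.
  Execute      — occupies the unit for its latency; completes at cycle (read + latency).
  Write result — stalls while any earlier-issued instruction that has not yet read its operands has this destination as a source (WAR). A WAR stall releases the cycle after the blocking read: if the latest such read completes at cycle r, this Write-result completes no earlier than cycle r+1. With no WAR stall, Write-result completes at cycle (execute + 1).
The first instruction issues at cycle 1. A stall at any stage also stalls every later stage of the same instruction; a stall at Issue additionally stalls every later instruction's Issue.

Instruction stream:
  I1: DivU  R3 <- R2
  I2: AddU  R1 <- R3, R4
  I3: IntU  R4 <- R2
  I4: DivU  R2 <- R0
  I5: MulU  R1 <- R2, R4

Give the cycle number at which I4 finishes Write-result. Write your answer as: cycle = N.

1) issue 1, read 2, done 9, write 10
2) issue 2, read 11, done 13, write 14  <RAW R3: wait I1 write@10>
3) issue 3, read 4, done 5, write 12  <WAR R4: wait I2 read@11>
4) issue 11, read 12, done 19, write 20  <struct: DivU busy until I1 writes@10>
5) issue 15, read 21, done 24, write 25  <WAW R1: wait I2 write@14 / RAW R2: wait I4 write@20>

cycle = 20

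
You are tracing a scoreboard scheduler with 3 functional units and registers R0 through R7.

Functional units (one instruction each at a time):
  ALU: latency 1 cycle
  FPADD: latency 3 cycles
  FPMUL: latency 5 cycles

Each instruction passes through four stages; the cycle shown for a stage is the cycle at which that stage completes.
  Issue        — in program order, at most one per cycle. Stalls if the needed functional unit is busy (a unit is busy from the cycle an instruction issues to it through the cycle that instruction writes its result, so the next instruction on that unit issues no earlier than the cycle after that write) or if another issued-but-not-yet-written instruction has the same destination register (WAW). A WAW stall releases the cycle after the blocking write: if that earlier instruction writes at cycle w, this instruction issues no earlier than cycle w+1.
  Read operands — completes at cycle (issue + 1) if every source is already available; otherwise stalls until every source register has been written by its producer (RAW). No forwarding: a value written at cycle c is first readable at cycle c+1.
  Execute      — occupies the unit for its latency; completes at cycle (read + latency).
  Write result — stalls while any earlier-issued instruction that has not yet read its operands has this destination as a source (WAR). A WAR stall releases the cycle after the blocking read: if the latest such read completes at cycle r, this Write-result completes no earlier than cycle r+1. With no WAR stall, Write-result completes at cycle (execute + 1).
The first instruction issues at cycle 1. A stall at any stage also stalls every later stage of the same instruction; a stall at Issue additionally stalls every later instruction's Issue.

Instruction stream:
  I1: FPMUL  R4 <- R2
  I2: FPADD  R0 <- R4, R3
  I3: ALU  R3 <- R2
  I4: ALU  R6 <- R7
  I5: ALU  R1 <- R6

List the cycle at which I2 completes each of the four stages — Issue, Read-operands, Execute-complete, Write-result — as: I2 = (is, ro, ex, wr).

I1  is:1  ro:2  ex:7  wr:8
I2  is:2  ro:9  ex:12  wr:13  — RAW R4: wait I1 write@8
I3  is:3  ro:4  ex:5  wr:10  — WAR R3: wait I2 read@9
I4  is:11  ro:12  ex:13  wr:14  — struct: ALU busy until I3 writes@10
I5  is:15  ro:16  ex:17  wr:18  — struct: ALU busy until I4 writes@14

I2 = (2, 9, 12, 13)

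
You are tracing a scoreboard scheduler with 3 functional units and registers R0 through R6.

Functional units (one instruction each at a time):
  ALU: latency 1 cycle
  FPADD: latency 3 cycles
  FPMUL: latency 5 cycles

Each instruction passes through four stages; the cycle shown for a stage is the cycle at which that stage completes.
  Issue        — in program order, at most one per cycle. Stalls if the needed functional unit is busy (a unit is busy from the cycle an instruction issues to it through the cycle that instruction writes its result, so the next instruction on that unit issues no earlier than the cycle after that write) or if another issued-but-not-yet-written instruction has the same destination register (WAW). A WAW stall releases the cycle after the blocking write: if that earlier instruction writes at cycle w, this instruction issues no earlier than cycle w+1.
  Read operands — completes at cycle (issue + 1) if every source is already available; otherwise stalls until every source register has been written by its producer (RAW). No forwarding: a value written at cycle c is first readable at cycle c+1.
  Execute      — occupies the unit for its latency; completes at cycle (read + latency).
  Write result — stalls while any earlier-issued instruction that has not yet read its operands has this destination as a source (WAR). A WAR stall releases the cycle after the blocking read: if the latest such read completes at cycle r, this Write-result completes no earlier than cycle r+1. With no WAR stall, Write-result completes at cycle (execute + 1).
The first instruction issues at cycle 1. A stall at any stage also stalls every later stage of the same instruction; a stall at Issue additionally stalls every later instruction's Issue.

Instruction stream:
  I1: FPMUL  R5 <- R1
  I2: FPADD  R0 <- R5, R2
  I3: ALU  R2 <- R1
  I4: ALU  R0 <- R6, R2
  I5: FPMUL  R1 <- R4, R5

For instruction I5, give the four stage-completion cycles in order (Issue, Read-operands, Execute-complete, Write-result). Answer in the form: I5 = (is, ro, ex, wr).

t=1  issue I1 (FPMUL)
t=2  I1 read-ops, issue I2 (FPADD)
t=3  issue I3 (ALU)
t=4  I3 read-ops
t=5  I3 finished on ALU
t=7  I1 finished on FPMUL
t=8  I1→R5
t=9  I2 read-ops
t=10  I3→R2
t=12  I2 finished on FPADD
t=13  I2→R0
t=14  issue I4 (ALU)
t=15  I4 read-ops, issue I5 (FPMUL)
t=16  I4 finished on ALU, I5 read-ops
t=17  I4→R0
t=21  I5 finished on FPMUL
t=22  I5→R1

I5 = (15, 16, 21, 22)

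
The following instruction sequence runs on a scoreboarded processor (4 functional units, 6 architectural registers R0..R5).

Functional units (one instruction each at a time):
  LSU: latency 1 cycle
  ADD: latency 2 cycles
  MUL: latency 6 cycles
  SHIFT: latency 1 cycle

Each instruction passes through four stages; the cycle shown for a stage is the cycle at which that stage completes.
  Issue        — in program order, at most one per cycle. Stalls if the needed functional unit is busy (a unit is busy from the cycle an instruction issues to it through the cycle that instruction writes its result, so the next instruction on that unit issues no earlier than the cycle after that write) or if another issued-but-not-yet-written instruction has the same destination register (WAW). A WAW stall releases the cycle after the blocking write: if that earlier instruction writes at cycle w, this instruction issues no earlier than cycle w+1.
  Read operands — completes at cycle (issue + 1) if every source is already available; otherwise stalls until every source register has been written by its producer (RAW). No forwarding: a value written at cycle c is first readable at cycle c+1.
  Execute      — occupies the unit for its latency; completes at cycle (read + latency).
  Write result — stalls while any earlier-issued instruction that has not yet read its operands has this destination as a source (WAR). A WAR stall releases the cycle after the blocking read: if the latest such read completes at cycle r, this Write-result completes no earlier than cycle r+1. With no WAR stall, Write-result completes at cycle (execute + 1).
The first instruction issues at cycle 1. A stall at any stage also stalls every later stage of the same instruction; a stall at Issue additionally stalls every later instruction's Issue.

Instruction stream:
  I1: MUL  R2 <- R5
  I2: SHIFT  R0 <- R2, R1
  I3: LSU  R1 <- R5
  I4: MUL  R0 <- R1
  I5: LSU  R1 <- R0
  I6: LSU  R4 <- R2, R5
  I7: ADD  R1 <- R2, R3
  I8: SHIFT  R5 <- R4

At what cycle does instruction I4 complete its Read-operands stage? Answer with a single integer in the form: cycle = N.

cycle = 14

I1 -> (1, 2, 8, 9)
I2 -> (2, 10, 11, 12)  // RAW R2: wait I1 write@9
I3 -> (3, 4, 5, 11)  // WAR R1: wait I2 read@10
I4 -> (13, 14, 20, 21)  // WAW R0: wait I2 write@12
I5 -> (14, 22, 23, 24)  // RAW R0: wait I4 write@21
I6 -> (25, 26, 27, 28)  // struct: LSU busy until I5 writes@24
I7 -> (26, 27, 29, 30)
I8 -> (27, 29, 30, 31)  // RAW R4: wait I6 write@28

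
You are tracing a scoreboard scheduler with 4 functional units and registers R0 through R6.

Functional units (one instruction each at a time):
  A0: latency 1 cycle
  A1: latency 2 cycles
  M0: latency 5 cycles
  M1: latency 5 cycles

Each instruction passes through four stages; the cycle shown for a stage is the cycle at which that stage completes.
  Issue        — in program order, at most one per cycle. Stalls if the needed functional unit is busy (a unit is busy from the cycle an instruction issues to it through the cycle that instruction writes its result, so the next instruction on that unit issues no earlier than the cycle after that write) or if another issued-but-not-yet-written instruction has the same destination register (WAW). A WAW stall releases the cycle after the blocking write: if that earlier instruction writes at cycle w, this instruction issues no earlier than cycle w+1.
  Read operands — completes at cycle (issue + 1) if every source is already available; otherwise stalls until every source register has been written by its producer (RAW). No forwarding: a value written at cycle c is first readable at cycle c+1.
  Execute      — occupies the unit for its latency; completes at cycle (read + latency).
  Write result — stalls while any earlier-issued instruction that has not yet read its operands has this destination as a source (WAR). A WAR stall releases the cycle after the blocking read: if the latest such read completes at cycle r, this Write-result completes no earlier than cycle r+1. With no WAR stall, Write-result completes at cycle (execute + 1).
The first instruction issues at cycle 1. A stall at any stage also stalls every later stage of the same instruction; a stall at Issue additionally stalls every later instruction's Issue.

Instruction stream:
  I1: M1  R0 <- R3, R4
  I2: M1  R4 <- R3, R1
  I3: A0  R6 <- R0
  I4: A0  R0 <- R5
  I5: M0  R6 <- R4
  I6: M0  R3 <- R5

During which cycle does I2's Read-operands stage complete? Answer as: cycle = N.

cycle = 10

cycle 1: issue I1 (M1)
cycle 2: I1 read-ops
cycle 7: I1 finished on M1
cycle 8: I1→R0
cycle 9: issue I2 (M1)
cycle 10: I2 read-ops | issue I3 (A0)
cycle 11: I3 read-ops
cycle 12: I3 finished on A0
cycle 13: I3→R6
cycle 14: issue I4 (A0)
cycle 15: I2 finished on M1 | I4 read-ops | issue I5 (M0)
cycle 16: I2→R4 | I4 finished on A0
cycle 17: I4→R0 | I5 read-ops
cycle 22: I5 finished on M0
cycle 23: I5→R6
cycle 24: issue I6 (M0)
cycle 25: I6 read-ops
cycle 30: I6 finished on M0
cycle 31: I6→R3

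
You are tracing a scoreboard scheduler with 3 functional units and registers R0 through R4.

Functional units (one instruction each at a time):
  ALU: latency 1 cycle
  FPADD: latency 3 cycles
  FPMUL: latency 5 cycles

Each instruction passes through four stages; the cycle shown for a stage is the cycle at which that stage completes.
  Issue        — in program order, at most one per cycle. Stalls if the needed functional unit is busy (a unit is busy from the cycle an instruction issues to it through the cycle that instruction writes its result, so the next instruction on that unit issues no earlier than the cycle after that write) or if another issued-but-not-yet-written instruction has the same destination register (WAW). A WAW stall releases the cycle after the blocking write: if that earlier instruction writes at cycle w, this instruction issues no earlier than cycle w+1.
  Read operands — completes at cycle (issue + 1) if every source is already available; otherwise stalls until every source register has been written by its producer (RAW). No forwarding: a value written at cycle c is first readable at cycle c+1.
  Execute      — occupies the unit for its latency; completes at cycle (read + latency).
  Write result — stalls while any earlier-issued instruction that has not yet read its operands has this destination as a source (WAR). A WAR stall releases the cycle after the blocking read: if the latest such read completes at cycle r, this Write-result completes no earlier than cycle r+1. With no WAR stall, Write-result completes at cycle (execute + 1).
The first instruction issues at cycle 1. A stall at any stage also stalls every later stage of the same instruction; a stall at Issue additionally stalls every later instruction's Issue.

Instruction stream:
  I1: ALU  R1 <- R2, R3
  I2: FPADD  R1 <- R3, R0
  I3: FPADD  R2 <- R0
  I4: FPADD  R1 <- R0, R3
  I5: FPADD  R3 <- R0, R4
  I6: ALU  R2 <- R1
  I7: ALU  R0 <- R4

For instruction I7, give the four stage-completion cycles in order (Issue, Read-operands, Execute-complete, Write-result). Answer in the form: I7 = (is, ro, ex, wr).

c1: issue I1 (ALU)
c2: I1 read-ops
c3: I1 finished on ALU
c4: I1→R1
c5: issue I2 (FPADD)
c6: I2 read-ops
c9: I2 finished on FPADD
c10: I2→R1
c11: issue I3 (FPADD)
c12: I3 read-ops
c15: I3 finished on FPADD
c16: I3→R2
c17: issue I4 (FPADD)
c18: I4 read-ops
c21: I4 finished on FPADD
c22: I4→R1
c23: issue I5 (FPADD)
c24: I5 read-ops · issue I6 (ALU)
c25: I6 read-ops
c26: I6 finished on ALU
c27: I5 finished on FPADD · I6→R2
c28: I5→R3 · issue I7 (ALU)
c29: I7 read-ops
c30: I7 finished on ALU
c31: I7→R0

I7 = (28, 29, 30, 31)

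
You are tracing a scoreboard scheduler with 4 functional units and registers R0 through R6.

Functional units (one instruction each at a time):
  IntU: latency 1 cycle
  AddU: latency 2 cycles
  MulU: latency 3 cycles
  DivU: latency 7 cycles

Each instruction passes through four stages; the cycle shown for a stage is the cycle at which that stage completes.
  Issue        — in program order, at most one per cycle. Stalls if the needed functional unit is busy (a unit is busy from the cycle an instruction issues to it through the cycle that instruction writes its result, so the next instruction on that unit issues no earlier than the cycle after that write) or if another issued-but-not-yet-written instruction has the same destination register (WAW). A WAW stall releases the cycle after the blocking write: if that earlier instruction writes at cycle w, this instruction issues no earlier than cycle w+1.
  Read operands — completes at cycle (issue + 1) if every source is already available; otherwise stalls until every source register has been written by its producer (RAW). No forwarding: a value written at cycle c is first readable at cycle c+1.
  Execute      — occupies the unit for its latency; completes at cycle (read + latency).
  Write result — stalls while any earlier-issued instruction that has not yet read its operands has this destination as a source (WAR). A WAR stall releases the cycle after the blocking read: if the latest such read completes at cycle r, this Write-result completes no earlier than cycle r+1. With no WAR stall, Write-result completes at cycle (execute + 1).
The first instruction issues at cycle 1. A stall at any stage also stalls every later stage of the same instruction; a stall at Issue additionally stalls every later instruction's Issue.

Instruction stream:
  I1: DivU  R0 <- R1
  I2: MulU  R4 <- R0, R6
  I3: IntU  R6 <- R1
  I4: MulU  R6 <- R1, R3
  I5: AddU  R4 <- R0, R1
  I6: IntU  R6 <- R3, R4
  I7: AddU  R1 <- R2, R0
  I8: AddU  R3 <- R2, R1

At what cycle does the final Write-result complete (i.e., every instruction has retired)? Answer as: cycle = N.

cycle = 32

[1] issue I1 (DivU)
[2] I1 read-ops, issue I2 (MulU)
[3] issue I3 (IntU)
[4] I3 read-ops
[5] I3 finished on IntU
[9] I1 finished on DivU
[10] I1→R0
[11] I2 read-ops
[12] I3→R6
[14] I2 finished on MulU
[15] I2→R4
[16] issue I4 (MulU)
[17] I4 read-ops, issue I5 (AddU)
[18] I5 read-ops
[20] I4 finished on MulU, I5 finished on AddU
[21] I4→R6, I5→R4
[22] issue I6 (IntU)
[23] I6 read-ops, issue I7 (AddU)
[24] I6 finished on IntU, I7 read-ops
[25] I6→R6
[26] I7 finished on AddU
[27] I7→R1
[28] issue I8 (AddU)
[29] I8 read-ops
[31] I8 finished on AddU
[32] I8→R3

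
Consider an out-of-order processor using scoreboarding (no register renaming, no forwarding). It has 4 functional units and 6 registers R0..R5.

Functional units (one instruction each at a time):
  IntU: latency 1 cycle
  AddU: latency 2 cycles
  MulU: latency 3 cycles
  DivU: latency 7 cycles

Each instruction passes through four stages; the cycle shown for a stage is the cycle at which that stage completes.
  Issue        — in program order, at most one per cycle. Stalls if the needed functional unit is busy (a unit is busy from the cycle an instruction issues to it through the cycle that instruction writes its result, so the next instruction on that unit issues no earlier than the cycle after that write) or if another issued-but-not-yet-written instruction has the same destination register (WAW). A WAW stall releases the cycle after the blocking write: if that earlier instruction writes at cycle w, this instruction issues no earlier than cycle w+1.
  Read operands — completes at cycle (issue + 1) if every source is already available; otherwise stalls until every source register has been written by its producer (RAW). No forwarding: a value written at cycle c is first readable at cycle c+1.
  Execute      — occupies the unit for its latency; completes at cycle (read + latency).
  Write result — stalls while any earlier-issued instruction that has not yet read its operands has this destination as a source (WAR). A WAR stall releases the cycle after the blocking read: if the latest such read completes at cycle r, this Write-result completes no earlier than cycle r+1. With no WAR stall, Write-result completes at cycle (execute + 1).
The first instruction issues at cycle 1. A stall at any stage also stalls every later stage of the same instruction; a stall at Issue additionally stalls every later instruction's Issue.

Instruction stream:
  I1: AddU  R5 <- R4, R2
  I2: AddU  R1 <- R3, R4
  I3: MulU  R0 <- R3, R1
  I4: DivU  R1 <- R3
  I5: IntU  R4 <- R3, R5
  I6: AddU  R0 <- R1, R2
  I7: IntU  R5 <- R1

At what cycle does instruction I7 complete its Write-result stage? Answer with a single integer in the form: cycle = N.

cycle = 23

  I1 | 1 | 2 | 4 | 5
  I2 | 6 | 7 | 9 | 10   struct: AddU busy until I1 writes@5
  I3 | 7 | 11 | 14 | 15   RAW R1: wait I2 write@10
  I4 | 11 | 12 | 19 | 20   WAW R1: wait I2 write@10
  I5 | 12 | 13 | 14 | 15
  I6 | 16 | 21 | 23 | 24   WAW R0: wait I3 write@15 · RAW R1: wait I4 write@20
  I7 | 17 | 21 | 22 | 23   RAW R1: wait I4 write@20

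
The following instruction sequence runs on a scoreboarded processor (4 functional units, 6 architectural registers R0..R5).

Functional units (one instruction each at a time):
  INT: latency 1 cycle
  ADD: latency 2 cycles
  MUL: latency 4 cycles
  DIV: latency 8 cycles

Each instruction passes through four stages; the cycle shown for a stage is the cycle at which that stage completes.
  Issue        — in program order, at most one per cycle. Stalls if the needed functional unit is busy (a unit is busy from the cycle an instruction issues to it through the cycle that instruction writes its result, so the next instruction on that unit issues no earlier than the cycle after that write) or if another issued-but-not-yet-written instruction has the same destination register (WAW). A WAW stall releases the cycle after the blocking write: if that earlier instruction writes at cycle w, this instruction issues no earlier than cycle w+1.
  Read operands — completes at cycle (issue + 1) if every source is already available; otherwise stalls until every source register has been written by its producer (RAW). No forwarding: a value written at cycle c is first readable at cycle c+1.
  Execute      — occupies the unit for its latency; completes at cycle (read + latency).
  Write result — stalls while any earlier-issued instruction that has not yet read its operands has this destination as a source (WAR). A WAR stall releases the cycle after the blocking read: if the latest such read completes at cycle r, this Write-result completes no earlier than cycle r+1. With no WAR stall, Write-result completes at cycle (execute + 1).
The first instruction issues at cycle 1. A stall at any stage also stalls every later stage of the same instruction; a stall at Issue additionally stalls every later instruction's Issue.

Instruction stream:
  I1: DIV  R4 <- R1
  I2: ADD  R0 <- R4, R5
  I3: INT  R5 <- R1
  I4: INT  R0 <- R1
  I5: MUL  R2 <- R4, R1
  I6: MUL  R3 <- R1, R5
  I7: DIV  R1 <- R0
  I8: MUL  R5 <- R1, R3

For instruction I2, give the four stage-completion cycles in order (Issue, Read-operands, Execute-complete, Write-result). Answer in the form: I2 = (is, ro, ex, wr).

[1] I1 dispatched to DIV
[2] I1 operands ready, I2 dispatched to ADD
[3] I3 dispatched to INT
[4] I3 operands ready
[5] I3 complete
[10] I1 complete
[11] R4←I1
[12] I2 operands ready
[13] R5←I3
[14] I2 complete
[15] R0←I2
[16] I4 dispatched to INT
[17] I4 operands ready, I5 dispatched to MUL
[18] I4 complete, I5 operands ready
[19] R0←I4
[22] I5 complete
[23] R2←I5
[24] I6 dispatched to MUL
[25] I6 operands ready, I7 dispatched to DIV
[26] I7 operands ready
[29] I6 complete
[30] R3←I6
[31] I8 dispatched to MUL
[34] I7 complete
[35] R1←I7
[36] I8 operands ready
[40] I8 complete
[41] R5←I8

I2 = (2, 12, 14, 15)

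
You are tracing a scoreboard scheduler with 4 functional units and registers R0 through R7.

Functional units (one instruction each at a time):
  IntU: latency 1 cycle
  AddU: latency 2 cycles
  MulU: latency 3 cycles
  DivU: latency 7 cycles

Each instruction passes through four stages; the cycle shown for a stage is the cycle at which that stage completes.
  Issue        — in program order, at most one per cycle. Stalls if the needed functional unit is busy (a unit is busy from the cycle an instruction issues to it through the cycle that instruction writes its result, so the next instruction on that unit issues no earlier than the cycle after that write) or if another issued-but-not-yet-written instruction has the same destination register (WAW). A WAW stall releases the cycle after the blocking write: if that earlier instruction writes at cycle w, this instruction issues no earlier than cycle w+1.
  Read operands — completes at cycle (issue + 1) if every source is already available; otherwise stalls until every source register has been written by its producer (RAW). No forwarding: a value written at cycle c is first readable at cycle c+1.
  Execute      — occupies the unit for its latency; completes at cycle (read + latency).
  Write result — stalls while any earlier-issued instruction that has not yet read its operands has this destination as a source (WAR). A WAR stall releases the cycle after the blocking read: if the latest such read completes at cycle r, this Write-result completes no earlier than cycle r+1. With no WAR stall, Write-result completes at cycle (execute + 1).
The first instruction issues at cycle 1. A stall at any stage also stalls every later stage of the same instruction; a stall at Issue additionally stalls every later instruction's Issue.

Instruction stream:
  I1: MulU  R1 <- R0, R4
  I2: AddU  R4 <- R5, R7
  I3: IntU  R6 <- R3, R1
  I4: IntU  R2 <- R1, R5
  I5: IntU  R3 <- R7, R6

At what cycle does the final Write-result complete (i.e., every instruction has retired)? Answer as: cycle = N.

t=1  I1→MulU
t=2  I1 RO; I2→AddU
t=3  I2 RO; I3→IntU
t=5  I1 EX; I2 EX
t=6  I1 WR R1; I2 WR R4
t=7  I3 RO
t=8  I3 EX
t=9  I3 WR R6
t=10  I4→IntU
t=11  I4 RO
t=12  I4 EX
t=13  I4 WR R2
t=14  I5→IntU
t=15  I5 RO
t=16  I5 EX
t=17  I5 WR R3

cycle = 17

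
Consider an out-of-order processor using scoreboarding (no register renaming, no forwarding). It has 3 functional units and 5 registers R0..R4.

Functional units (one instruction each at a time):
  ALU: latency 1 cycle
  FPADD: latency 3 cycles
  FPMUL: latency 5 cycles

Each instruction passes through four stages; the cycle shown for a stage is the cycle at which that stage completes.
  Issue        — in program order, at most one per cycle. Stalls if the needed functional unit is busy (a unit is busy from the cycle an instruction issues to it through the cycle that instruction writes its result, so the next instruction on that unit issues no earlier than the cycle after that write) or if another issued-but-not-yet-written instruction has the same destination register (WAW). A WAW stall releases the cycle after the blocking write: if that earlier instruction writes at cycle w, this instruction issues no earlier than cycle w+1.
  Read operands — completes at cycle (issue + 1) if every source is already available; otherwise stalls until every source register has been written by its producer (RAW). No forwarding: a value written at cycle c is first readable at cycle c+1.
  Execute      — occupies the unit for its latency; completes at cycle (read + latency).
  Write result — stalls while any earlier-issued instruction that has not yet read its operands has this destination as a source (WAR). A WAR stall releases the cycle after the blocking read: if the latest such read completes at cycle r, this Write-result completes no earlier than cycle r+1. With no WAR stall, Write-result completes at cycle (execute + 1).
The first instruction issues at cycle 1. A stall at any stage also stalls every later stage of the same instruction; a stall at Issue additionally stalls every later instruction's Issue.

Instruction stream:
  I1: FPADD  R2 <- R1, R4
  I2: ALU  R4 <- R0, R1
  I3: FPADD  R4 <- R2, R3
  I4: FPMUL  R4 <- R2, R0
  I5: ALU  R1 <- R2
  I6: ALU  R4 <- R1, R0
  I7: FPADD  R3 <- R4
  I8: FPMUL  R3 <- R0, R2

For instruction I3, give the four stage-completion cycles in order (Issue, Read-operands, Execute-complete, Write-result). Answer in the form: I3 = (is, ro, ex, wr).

I1  is:1  ro:2  ex:5  wr:6
I2  is:2  ro:3  ex:4  wr:5
I3  is:7  ro:8  ex:11  wr:12  — struct: FPADD busy until I1 writes@6
I4  is:13  ro:14  ex:19  wr:20  — WAW R4: wait I3 write@12
I5  is:14  ro:15  ex:16  wr:17
I6  is:21  ro:22  ex:23  wr:24  — WAW R4: wait I4 write@20
I7  is:22  ro:25  ex:28  wr:29  — RAW R4: wait I6 write@24
I8  is:30  ro:31  ex:36  wr:37  — WAW R3: wait I7 write@29

I3 = (7, 8, 11, 12)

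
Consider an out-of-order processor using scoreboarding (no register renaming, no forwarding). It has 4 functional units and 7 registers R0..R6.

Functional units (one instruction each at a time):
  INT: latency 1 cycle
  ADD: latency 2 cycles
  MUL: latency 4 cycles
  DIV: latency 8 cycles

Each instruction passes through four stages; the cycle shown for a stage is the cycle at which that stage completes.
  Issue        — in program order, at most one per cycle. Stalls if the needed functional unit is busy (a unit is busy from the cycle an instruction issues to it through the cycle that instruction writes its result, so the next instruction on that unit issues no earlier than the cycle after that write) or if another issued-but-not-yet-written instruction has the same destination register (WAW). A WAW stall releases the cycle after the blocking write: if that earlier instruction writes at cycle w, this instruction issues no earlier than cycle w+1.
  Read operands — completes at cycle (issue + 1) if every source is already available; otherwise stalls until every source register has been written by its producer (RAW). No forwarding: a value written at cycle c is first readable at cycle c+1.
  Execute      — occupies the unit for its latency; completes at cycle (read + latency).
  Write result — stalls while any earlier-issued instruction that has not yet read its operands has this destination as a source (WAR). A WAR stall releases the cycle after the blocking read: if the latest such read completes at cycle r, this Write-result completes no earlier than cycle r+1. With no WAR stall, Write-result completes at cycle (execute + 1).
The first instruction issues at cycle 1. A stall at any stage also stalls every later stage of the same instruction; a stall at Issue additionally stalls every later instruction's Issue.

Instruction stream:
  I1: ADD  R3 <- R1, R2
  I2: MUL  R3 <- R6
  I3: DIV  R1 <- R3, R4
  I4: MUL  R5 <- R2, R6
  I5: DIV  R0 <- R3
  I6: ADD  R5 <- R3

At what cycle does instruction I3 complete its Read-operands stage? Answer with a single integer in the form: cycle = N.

[I1] 1/2/4/5
[I2] 6/7/11/12  (WAW R3: wait I1 write@5)
[I3] 7/13/21/22  (RAW R3: wait I2 write@12)
[I4] 13/14/18/19  (struct: MUL busy until I2 writes@12)
[I5] 23/24/32/33  (struct: DIV busy until I3 writes@22)
[I6] 24/25/27/28

cycle = 13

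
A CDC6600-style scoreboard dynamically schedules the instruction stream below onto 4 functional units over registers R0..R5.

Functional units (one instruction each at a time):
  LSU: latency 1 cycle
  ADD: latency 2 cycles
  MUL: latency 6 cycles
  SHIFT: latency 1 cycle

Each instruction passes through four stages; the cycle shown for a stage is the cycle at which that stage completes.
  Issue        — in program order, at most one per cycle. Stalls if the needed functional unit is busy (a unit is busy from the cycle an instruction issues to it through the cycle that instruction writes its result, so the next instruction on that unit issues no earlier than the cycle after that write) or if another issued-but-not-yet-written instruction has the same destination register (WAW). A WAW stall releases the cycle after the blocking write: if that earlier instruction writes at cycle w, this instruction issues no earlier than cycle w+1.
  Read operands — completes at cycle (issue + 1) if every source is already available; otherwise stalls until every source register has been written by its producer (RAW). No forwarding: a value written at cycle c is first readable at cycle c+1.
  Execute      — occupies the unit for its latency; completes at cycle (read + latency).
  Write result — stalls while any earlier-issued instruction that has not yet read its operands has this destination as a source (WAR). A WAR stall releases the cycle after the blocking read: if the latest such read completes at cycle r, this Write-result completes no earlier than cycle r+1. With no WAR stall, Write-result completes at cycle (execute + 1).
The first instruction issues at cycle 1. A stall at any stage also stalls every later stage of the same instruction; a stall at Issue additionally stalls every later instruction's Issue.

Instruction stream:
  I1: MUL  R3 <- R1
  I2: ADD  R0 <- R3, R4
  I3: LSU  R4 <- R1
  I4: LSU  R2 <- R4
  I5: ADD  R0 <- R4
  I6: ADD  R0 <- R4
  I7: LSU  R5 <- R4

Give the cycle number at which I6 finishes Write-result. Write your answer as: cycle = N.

cycle = 23

[I1] 1/2/8/9
[I2] 2/10/12/13  (RAW R3: wait I1 write@9)
[I3] 3/4/5/11  (WAR R4: wait I2 read@10)
[I4] 12/13/14/15  (struct: LSU busy until I3 writes@11)
[I5] 14/15/17/18  (struct: ADD busy until I2 writes@13)
[I6] 19/20/22/23  (struct: ADD busy until I5 writes@18)
[I7] 20/21/22/23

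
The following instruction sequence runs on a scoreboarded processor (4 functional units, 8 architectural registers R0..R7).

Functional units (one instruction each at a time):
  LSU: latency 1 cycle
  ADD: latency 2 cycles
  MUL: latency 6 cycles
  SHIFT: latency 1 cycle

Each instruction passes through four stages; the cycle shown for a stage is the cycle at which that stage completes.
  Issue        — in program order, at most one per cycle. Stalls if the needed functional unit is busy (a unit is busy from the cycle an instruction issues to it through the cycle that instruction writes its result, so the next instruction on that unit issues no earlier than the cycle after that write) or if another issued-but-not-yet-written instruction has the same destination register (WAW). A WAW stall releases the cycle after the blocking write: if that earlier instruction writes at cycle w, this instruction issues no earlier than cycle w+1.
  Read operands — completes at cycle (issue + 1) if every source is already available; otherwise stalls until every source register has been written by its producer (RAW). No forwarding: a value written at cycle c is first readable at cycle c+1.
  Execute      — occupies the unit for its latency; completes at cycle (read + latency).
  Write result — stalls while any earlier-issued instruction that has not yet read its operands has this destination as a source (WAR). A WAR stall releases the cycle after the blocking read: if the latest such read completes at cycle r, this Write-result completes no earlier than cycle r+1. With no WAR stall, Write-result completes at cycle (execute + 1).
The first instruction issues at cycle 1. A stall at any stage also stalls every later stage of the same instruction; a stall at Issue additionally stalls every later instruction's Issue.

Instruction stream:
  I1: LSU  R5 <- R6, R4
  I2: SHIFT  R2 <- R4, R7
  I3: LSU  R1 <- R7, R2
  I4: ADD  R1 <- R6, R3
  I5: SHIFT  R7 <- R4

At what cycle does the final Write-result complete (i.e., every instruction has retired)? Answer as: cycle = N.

cycle = 13

[1] I1 dispatched to LSU
[2] I1 operands ready; I2 dispatched to SHIFT
[3] I1 complete; I2 operands ready
[4] R5←I1; I2 complete
[5] R2←I2; I3 dispatched to LSU
[6] I3 operands ready
[7] I3 complete
[8] R1←I3
[9] I4 dispatched to ADD
[10] I4 operands ready; I5 dispatched to SHIFT
[11] I5 operands ready
[12] I4 complete; I5 complete
[13] R1←I4; R7←I5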